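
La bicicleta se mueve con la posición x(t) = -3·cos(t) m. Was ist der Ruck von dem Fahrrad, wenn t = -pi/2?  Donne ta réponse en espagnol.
Partiendo de la posición x(t) = -3·cos(t), tomamos 3 derivadas. La derivada de la posición da la velocidad: v(t) = 3·sin(t). La derivada de la velocidad da la aceleración: a(t) = 3·cos(t). Tomando d/dt de a(t), encontramos j(t) = -3·sin(t). Usando j(t) = -3·sin(t) y sustituyendo t = -pi/2, encontramos j = 3.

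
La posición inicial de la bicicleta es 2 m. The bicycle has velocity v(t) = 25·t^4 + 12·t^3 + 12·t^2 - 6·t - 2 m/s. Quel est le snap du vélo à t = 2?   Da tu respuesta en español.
Para resolver esto, necesitamos tomar 3 derivadas de nuestra ecuación de la velocidad v(t) = 25·t^4 + 12·t^3 + 12·t^2 - 6·t - 2. La derivada de la velocidad da la aceleración: a(t) = 100·t^3 + 36·t^2 + 24·t - 6. Derivando la aceleración, obtenemos la sacudida: j(t) = 300·t^2 + 72·t + 24. Derivando la sacudida, obtenemos el snap: s(t) = 600·t + 72. Usando s(t) = 600·t + 72 y sustituyendo t = 2, encontramos s = 1272.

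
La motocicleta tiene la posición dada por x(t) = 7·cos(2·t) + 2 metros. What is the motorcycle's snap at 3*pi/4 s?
To solve this, we need to take 4 derivatives of our position equation x(t) = 7·cos(2·t) + 2. Differentiating position, we get velocity: v(t) = -14·sin(2·t). Taking d/dt of v(t), we find a(t) = -28·cos(2·t). Taking d/dt of a(t), we find j(t) = 56·sin(2·t). Differentiating jerk, we get snap: s(t) = 112·cos(2·t). We have snap s(t) = 112·cos(2·t). Substituting t = 3*pi/4: s(3*pi/4) = 0.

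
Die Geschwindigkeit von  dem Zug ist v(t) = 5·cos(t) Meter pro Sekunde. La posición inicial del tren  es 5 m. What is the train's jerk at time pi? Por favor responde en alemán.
Um dies zu lösen, müssen wir 2 Ableitungen unserer Gleichung für die Geschwindigkeit v(t) = 5·cos(t) nehmen. Die Ableitung von der Geschwindigkeit ergibt die Beschleunigung: a(t) = -5·sin(t). Durch Ableiten von der Beschleunigung erhalten wir den Ruck: j(t) = -5·cos(t). Aus der Gleichung für den Ruck j(t) = -5·cos(t), setzen wir t = pi ein und erhalten j = 5.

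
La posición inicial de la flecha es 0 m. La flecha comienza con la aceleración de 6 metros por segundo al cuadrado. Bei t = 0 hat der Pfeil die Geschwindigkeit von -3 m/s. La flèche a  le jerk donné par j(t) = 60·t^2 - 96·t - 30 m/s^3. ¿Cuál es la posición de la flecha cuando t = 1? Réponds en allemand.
Ausgehend von dem Ruck j(t) = 60·t^2 - 96·t - 30, nehmen wir 3 Integrale. Die Stammfunktion von dem Ruck, mit a(0) = 6, ergibt die Beschleunigung: a(t) = 20·t^3 - 48·t^2 - 30·t + 6. Die Stammfunktion von der Beschleunigung ist die Geschwindigkeit. Mit v(0) = -3 erhalten wir v(t) = 5·t^4 - 16·t^3 - 15·t^2 + 6·t - 3. Die Stammfunktion von der Geschwindigkeit, mit x(0) = 0, ergibt die Position: x(t) = t^5 - 4·t^4 - 5·t^3 + 3·t^2 - 3·t. Wir haben die Position x(t) = t^5 - 4·t^4 - 5·t^3 + 3·t^2 - 3·t. Durch Einsetzen von t = 1: x(1) = -8.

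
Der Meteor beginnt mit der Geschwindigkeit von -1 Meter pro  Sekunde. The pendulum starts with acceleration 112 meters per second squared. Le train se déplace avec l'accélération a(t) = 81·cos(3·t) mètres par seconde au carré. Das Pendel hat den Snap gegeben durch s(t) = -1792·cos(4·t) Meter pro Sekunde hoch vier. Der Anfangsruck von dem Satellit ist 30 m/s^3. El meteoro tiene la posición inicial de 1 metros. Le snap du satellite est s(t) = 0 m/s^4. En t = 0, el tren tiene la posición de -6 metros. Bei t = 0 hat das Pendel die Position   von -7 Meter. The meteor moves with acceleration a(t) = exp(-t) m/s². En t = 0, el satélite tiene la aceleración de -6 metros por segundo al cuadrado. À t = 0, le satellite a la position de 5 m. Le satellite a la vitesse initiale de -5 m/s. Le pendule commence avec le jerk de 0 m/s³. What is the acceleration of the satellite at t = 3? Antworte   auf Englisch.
To find the answer, we compute 2 integrals of s(t) = 0. Finding the integral of s(t) and using j(0) = 30: j(t) = 30. Taking ∫j(t)dt and applying a(0) = -6, we find a(t) = 30·t - 6. Using a(t) = 30·t - 6 and substituting t = 3, we find a = 84.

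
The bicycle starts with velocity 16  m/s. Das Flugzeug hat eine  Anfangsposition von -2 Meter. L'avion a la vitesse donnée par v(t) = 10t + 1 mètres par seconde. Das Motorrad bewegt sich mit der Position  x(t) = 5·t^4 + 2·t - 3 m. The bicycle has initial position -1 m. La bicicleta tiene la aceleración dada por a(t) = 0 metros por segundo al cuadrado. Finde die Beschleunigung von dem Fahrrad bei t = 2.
Mit a(t) = 0 und Einsetzen von t = 2, finden wir a = 0.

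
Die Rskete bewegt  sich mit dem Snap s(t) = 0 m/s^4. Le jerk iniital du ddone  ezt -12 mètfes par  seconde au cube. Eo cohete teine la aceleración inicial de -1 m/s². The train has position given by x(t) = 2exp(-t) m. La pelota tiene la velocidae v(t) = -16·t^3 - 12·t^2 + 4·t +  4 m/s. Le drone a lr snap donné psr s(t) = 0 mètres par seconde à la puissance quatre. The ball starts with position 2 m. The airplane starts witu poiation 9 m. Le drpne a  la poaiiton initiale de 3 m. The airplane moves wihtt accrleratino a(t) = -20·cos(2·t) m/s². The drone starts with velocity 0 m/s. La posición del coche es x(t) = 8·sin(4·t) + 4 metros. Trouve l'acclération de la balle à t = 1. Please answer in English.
We must differentiate our velocity equation v(t) = -16·t^3 - 12·t^2 + 4·t + 4 1 time. Taking d/dt of v(t), we find a(t) = -48·t^2 - 24·t + 4. From the given acceleration equation a(t) = -48·t^2 - 24·t + 4, we substitute t = 1 to get a = -68.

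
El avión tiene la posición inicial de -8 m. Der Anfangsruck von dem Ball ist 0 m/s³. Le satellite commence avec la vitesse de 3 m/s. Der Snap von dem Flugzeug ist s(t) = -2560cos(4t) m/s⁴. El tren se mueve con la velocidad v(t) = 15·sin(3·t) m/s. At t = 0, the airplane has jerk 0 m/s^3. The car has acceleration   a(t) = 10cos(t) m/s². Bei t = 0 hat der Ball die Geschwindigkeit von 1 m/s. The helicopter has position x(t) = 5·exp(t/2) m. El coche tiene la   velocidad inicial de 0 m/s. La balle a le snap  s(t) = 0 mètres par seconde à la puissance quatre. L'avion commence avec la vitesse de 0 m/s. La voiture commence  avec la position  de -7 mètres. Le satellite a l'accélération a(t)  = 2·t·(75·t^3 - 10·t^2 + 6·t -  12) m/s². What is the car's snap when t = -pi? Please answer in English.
We must differentiate our acceleration equation a(t) = 10·cos(t) 2 times. The derivative of acceleration gives jerk: j(t) = -10·sin(t). The derivative of jerk gives snap: s(t) = -10·cos(t). Using s(t) = -10·cos(t) and substituting t = -pi, we find s = 10.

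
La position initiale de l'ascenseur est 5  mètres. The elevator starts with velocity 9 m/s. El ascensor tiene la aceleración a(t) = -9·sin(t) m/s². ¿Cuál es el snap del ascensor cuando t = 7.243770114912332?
Debemos derivar nuestra ecuación de la aceleración a(t) = -9·sin(t) 2 veces. La derivada de la aceleración da la sacudida: j(t) = -9·cos(t). Tomando d/dt de j(t), encontramos s(t) = 9·sin(t). De la ecuación del snap s(t) = 9·sin(t), sustituimos t = 7.243770114912332 para obtener s = 7.37574144410548.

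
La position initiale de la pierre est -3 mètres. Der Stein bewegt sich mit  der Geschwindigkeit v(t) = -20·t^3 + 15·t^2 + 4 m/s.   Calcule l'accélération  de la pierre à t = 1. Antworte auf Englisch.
To solve this, we need to take 1 derivative of our velocity equation v(t) = -20·t^3 + 15·t^2 + 4. Taking d/dt of v(t), we find a(t) = -60·t^2 + 30·t. From the given acceleration equation a(t) = -60·t^2 + 30·t, we substitute t = 1 to get a = -30.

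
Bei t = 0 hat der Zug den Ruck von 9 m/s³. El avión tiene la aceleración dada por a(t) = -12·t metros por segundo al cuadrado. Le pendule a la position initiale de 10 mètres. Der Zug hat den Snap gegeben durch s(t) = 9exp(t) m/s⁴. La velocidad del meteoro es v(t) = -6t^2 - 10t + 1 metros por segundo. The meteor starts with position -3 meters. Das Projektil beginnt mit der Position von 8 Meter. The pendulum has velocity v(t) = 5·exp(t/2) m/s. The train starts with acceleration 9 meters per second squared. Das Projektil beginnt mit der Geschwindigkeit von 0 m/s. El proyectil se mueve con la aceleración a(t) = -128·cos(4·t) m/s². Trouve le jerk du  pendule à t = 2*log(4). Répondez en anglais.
To solve this, we need to take 2 derivatives of our velocity equation v(t) = 5·exp(t/2). The derivative of velocity gives acceleration: a(t) = 5·exp(t/2)/2. Taking d/dt of a(t), we find j(t) = 5·exp(t/2)/4. From the given jerk equation j(t) = 5·exp(t/2)/4, we substitute t = 2*log(4) to get j = 5.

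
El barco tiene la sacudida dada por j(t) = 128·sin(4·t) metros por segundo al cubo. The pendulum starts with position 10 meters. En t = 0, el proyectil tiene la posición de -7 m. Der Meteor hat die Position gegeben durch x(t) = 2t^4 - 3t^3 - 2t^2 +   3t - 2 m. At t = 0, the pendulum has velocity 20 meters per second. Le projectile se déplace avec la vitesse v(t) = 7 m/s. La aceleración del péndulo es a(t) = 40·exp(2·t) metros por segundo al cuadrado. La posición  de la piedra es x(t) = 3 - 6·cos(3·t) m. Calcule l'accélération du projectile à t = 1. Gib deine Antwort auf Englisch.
We must differentiate our velocity equation v(t) = 7 1 time. The derivative of velocity gives acceleration: a(t) = 0. From the given acceleration equation a(t) = 0, we substitute t = 1 to get a = 0.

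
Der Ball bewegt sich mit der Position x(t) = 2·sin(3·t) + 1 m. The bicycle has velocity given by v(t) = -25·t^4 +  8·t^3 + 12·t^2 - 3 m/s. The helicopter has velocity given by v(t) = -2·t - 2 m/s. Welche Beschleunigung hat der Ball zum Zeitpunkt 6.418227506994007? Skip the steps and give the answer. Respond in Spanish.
En t = 6.418227506994007, a = -7.09443207116456.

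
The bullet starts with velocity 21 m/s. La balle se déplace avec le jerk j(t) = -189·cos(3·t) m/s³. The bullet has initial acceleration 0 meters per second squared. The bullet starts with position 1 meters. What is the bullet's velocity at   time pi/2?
To find the answer, we compute 2 integrals of j(t) = -189·cos(3·t). The antiderivative of jerk, with a(0) = 0, gives acceleration: a(t) = -63·sin(3·t). The integral of acceleration is velocity. Using v(0) = 21, we get v(t) = 21·cos(3·t). Using v(t) = 21·cos(3·t) and substituting t = pi/2, we find v = 0.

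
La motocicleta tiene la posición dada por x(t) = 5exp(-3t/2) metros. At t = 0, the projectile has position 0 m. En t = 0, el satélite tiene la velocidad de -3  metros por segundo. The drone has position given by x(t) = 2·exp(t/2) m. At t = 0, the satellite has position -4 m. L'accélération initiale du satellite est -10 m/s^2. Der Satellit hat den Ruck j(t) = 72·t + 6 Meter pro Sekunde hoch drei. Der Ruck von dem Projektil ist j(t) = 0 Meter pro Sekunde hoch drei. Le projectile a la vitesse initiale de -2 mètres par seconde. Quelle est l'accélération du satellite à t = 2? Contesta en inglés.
Starting from jerk j(t) = 72·t + 6, we take 1 antiderivative. Integrating jerk and using the initial condition a(0) = -10, we get a(t) = 36·t^2 + 6·t - 10. From the given acceleration equation a(t) = 36·t^2 + 6·t - 10, we substitute t = 2 to get a = 146.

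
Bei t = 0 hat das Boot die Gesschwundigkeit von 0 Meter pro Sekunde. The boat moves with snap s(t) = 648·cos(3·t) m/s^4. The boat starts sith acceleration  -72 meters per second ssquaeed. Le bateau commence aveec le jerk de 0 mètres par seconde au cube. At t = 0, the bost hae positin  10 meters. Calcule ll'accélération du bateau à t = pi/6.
Nous devons intégrer notre équation du snap s(t) = 648·cos(3·t) 2 fois. La primitive du snap, avec j(0) = 0, donne le jerk: j(t) = 216·sin(3·t). En intégrant le jerk et en utilisant la condition initiale a(0) = -72, nous obtenons a(t) = -72·cos(3·t). Nous avons l'accélération a(t) = -72·cos(3·t). En substituant t = pi/6: a(pi/6) = 0.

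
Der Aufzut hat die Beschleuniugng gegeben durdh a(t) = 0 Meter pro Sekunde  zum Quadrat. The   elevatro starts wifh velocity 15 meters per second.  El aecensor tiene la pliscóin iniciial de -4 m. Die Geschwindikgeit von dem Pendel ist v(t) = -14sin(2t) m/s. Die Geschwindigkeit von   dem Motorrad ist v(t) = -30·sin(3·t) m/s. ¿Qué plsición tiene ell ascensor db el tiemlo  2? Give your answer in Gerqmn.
Wir müssen das Integral unserer Gleichung für die Beschleunigung a(t) = 0 2-mal finden. Durch Integration von der Beschleunigung und Verwendung der Anfangsbedingung v(0) = 15, erhalten wir v(t) = 15. Durch Integration von der Geschwindigkeit und Verwendung der Anfangsbedingung x(0) = -4, erhalten wir x(t) = 15·t - 4. Wir haben die Position x(t) = 15·t - 4. Durch Einsetzen von t = 2: x(2) = 26.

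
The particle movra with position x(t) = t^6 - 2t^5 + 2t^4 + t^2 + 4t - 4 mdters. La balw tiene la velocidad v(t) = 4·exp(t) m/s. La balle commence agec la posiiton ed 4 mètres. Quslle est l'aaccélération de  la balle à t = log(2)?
Nous devons dériver notre équation de la vitesse v(t) = 4·exp(t) 1 fois. En dérivant la vitesse, nous obtenons l'accélération: a(t) = 4·exp(t). En utilisant a(t) = 4·exp(t) et en substituant t = log(2), nous trouvons a = 8.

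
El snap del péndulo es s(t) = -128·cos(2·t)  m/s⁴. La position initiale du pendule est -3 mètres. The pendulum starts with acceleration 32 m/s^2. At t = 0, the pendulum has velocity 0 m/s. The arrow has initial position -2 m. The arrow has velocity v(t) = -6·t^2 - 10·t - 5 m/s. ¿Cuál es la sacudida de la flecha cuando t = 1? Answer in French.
Pour résoudre ceci, nous devons prendre 2 dérivées de notre équation de la vitesse v(t) = -6·t^2 - 10·t - 5. La dérivée de la vitesse donne l'accélération: a(t) = -12·t - 10. En dérivant l'accélération, nous obtenons le jerk: j(t) = -12. De l'équation du jerk j(t) = -12, nous substituons t = 1 pour obtenir j = -12.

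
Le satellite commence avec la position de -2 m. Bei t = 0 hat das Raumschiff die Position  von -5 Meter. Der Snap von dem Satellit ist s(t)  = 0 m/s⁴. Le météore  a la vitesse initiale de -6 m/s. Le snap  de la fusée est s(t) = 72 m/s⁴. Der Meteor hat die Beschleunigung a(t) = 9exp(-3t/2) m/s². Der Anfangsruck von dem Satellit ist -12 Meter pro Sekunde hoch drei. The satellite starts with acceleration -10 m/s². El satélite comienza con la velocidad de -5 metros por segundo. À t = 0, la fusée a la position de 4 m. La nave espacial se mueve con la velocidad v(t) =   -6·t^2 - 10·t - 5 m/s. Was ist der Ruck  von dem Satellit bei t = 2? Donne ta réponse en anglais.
To solve this, we need to take 1 antiderivative of our snap equation s(t) = 0. Taking ∫s(t)dt and applying j(0) = -12, we find j(t) = -12. We have jerk j(t) = -12. Substituting t = 2: j(2) = -12.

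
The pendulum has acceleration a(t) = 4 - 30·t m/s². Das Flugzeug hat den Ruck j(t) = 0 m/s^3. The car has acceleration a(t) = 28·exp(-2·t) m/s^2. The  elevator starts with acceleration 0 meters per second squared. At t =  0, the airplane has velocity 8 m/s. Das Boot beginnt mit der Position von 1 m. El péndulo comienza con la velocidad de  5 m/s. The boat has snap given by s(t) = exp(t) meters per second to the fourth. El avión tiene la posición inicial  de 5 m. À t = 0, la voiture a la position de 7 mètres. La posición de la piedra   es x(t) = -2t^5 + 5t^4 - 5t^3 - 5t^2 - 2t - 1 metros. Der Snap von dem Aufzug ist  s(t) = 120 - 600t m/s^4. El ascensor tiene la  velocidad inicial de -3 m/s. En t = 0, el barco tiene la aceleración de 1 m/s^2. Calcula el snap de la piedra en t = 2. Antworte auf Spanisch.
Debemos derivar nuestra ecuación de la posición x(t) = -2·t^5 + 5·t^4 - 5·t^3 - 5·t^2 - 2·t - 1 4 veces. La derivada de la posición da la velocidad: v(t) = -10·t^4 + 20·t^3 - 15·t^2 - 10·t - 2. Derivando la velocidad, obtenemos la aceleración: a(t) = -40·t^3 + 60·t^2 - 30·t - 10. Derivando la aceleración, obtenemos la sacudida: j(t) = -120·t^2 + 120·t - 30. Derivando la sacudida, obtenemos el snap: s(t) = 120 - 240·t. De la ecuación del snap s(t) = 120 - 240·t, sustituimos t = 2 para obtener s = -360.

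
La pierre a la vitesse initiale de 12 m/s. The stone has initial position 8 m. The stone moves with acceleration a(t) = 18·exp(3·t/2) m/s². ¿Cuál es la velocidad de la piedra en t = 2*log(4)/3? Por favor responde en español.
Necesitamos integrar nuestra ecuación de la aceleración a(t) = 18·exp(3·t/2) 1 vez. Integrando la aceleración y usando la condición inicial v(0) = 12, obtenemos v(t) = 12·exp(3·t/2). Tenemos la velocidad v(t) = 12·exp(3·t/2). Sustituyendo t = 2*log(4)/3: v(2*log(4)/3) = 48.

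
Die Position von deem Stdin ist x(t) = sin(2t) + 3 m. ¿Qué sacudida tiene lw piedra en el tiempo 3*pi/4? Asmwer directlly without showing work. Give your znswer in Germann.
Bei t = 3*pi/4, j = 0.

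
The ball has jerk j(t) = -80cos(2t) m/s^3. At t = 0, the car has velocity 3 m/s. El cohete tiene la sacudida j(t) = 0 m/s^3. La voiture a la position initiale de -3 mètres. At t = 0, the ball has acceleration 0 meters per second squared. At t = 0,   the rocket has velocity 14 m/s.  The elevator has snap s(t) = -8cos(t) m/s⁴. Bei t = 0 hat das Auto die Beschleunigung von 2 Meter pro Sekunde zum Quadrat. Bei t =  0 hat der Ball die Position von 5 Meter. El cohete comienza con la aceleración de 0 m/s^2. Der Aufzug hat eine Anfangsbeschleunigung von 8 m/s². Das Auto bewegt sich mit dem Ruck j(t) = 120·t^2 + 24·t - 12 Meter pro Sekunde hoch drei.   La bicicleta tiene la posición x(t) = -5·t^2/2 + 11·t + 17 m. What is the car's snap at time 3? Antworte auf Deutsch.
Um dies zu lösen, müssen wir 1 Ableitung unserer Gleichung für den Ruck j(t) = 120·t^2 + 24·t - 12 nehmen. Die Ableitung von dem Ruck ergibt den Snap: s(t) = 240·t + 24. Aus der Gleichung für den Snap s(t) = 240·t + 24, setzen wir t = 3 ein und erhalten s = 744.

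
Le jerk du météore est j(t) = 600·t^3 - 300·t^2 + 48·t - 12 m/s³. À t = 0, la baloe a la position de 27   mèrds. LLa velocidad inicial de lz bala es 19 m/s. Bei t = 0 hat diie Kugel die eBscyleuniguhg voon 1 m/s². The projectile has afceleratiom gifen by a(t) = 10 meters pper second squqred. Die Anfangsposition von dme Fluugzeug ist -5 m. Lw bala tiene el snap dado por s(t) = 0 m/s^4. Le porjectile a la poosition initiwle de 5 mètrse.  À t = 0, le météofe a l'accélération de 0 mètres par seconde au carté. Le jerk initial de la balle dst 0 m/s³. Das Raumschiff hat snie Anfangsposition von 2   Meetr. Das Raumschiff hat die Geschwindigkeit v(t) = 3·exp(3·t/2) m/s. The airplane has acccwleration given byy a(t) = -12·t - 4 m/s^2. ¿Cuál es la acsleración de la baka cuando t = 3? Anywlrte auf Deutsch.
Wir müssen unsere Gleichung für den Snap s(t) = 0 2-mal integrieren. Durch Integration von dem Snap und Verwendung der Anfangsbedingung j(0) = 0, erhalten wir j(t) = 0. Durch Integration von dem Ruck und Verwendung der Anfangsbedingung a(0) = 1, erhalten wir a(t) = 1. Wir haben die Beschleunigung a(t) = 1. Durch Einsetzen von t = 3: a(3) = 1.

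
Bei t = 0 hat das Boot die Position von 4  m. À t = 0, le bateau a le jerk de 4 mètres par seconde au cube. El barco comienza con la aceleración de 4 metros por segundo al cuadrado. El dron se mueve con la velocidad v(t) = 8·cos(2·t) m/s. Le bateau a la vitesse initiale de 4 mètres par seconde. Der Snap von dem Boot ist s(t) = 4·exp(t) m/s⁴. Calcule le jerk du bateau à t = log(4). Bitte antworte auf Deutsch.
Um dies zu lösen, müssen wir 1 Integral unserer Gleichung für den Snap s(t) = 4·exp(t) finden. Das Integral von dem Snap ist der Ruck. Mit j(0) = 4 erhalten wir j(t) = 4·exp(t). Aus der Gleichung für den Ruck j(t) = 4·exp(t), setzen wir t = log(4) ein und erhalten j = 16.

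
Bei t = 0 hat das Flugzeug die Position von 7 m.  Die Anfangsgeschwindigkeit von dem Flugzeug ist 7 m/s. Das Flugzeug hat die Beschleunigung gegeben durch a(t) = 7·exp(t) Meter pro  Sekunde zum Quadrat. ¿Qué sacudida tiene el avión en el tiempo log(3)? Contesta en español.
Partiendo de la aceleración a(t) = 7·exp(t), tomamos 1 derivada. Tomando d/dt de a(t), encontramos j(t) = 7·exp(t). Usando j(t) = 7·exp(t) y sustituyendo t = log(3), encontramos j = 21.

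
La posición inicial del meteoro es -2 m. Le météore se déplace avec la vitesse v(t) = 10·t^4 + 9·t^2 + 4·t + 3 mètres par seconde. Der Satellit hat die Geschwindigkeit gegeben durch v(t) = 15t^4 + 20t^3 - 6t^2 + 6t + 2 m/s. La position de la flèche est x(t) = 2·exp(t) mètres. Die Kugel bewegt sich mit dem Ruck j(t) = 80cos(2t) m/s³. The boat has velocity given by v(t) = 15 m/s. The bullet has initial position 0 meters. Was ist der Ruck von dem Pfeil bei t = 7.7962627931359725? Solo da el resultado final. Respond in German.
Der Ruck bei t = 7.7962627931359725 ist j = 4862.99593109134.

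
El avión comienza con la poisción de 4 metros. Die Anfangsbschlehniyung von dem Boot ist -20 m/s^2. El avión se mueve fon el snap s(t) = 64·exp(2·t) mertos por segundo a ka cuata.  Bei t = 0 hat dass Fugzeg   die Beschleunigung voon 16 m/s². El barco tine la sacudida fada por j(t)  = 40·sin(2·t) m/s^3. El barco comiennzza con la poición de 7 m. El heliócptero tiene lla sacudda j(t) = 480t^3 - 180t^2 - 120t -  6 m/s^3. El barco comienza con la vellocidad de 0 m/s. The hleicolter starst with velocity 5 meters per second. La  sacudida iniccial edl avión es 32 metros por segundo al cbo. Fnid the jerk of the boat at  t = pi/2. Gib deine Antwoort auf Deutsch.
Aus der Gleichung für den Ruck j(t) = 40·sin(2·t), setzen wir t = pi/2 ein und erhalten j = 0.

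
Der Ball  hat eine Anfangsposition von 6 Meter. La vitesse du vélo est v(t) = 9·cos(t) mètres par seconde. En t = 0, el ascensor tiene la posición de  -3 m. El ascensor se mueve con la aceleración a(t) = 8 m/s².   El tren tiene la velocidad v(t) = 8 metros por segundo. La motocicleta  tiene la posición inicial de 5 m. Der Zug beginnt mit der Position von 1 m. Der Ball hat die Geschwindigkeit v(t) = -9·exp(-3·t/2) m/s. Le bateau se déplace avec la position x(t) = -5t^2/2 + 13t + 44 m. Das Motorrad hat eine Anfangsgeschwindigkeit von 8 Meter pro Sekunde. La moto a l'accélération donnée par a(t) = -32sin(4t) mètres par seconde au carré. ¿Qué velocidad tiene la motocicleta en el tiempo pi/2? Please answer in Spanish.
Necesitamos integrar nuestra ecuación de la aceleración a(t) = -32·sin(4·t) 1 vez. La integral de la aceleración, con v(0) = 8, da la velocidad: v(t) = 8·cos(4·t). Usando v(t) = 8·cos(4·t) y sustituyendo t = pi/2, encontramos v = 8.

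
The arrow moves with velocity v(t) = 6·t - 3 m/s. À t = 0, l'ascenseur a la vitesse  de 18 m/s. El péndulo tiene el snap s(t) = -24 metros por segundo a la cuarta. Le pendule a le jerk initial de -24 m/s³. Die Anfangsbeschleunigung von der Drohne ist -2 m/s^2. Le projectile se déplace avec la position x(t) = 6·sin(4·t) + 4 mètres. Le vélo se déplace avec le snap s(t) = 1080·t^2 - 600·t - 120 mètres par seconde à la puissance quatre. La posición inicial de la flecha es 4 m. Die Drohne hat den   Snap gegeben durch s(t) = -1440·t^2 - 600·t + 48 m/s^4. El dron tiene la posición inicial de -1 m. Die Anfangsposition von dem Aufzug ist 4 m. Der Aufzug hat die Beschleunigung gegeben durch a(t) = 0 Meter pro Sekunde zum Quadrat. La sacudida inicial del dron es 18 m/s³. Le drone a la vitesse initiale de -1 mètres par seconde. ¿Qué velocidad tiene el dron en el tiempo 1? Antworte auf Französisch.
Nous devons trouver l'intégrale de notre équation du snap s(t) = -1440·t^2 - 600·t + 48 3 fois. L'intégrale du snap est le jerk. En utilisant j(0) = 18, nous obtenons j(t) = -480·t^3 - 300·t^2 + 48·t + 18. L'intégrale du jerk est l'accélération. En utilisant a(0) = -2, nous obtenons a(t) = -120·t^4 - 100·t^3 + 24·t^2 + 18·t - 2. En intégrant l'accélération et en utilisant la condition initiale v(0) = -1, nous obtenons v(t) = -24·t^5 - 25·t^4 + 8·t^3 + 9·t^2 - 2·t - 1. De l'équation de la vitesse v(t) = -24·t^5 - 25·t^4 + 8·t^3 + 9·t^2 - 2·t - 1, nous substituons t = 1 pour obtenir v = -35.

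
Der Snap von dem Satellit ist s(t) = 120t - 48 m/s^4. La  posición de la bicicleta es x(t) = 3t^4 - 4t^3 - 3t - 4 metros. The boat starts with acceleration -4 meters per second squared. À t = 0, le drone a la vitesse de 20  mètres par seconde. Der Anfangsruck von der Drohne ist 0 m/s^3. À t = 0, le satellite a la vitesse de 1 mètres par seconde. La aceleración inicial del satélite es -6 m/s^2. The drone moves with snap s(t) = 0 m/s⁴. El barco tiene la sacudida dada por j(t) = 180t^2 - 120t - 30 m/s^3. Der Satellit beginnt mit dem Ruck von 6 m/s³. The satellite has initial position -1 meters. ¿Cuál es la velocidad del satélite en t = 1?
Necesitamos integrar nuestra ecuación del snap s(t) = 120·t - 48 3 veces. La antiderivada del snap, con j(0) = 6, da la sacudida: j(t) = 60·t^2 - 48·t + 6. La integral de la sacudida, con a(0) = -6, da la aceleración: a(t) = 20·t^3 - 24·t^2 + 6·t - 6. La antiderivada de la aceleración, con v(0) = 1, da la velocidad: v(t) = 5·t^4 - 8·t^3 + 3·t^2 - 6·t + 1. De la ecuación de la velocidad v(t) = 5·t^4 - 8·t^3 + 3·t^2 - 6·t + 1, sustituimos t = 1 para obtener v = -5.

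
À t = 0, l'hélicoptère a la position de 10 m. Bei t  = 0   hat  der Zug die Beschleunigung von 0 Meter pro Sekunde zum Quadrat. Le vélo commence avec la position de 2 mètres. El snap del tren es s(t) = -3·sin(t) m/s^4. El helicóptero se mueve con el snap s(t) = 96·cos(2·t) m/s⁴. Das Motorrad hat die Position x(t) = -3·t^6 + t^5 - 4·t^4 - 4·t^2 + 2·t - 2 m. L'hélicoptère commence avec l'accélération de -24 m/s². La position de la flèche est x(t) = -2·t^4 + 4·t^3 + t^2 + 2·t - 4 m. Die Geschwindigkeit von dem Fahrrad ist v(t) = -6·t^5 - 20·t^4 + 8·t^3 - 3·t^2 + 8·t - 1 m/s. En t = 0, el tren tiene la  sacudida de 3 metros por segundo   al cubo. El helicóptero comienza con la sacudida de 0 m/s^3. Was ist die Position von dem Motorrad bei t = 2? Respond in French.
En utilisant x(t) = -3·t^6 + t^5 - 4·t^4 - 4·t^2 + 2·t - 2 et en substituant t = 2, nous trouvons x = -238.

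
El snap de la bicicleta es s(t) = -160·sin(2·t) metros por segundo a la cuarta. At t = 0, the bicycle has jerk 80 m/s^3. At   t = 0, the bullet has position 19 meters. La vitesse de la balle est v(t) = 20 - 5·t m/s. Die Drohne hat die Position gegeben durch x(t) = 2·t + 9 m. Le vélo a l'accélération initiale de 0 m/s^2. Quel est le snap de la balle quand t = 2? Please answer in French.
Pour résoudre ceci, nous devons prendre 3 dérivées de notre équation de la vitesse v(t) = 20 - 5·t. La dérivée de la vitesse donne l'accélération: a(t) = -5. La dérivée de l'accélération donne le jerk: j(t) = 0. En dérivant le jerk, nous obtenons le snap: s(t) = 0. En utilisant s(t) = 0 et en substituant t = 2, nous trouvons s = 0.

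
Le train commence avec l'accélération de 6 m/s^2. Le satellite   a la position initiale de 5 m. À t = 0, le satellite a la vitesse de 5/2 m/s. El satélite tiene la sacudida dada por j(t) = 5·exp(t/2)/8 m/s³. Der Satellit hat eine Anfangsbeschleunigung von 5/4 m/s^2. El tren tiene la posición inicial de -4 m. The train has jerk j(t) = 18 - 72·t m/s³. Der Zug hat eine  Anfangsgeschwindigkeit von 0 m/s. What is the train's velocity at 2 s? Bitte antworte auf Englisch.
Starting from jerk j(t) = 18 - 72·t, we take 2 antiderivatives. The integral of jerk is acceleration. Using a(0) = 6, we get a(t) = -36·t^2 + 18·t + 6. The antiderivative of acceleration, with v(0) = 0, gives velocity: v(t) = 3·t·(-4·t^2 + 3·t + 2). From the given velocity equation v(t) = 3·t·(-4·t^2 + 3·t + 2), we substitute t = 2 to get v = -48.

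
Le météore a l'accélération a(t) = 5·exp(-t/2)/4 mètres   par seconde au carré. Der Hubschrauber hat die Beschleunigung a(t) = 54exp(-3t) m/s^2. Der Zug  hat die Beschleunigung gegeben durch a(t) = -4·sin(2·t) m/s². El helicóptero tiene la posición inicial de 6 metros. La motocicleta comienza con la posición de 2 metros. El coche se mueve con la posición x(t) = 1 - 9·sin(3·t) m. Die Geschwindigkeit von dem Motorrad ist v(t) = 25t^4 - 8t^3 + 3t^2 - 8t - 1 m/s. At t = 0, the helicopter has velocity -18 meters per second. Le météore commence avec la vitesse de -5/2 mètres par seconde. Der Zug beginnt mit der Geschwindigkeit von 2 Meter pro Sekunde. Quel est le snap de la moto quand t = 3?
Pour résoudre ceci, nous devons prendre 3 dérivées de notre équation de la vitesse v(t) = 25·t^4 - 8·t^3 + 3·t^2 - 8·t - 1. En dérivant la vitesse, nous obtenons l'accélération: a(t) = 100·t^3 - 24·t^2 + 6·t - 8. En prenant d/dt de a(t), nous trouvons j(t) = 300·t^2 - 48·t + 6. En prenant d/dt de j(t), nous trouvons s(t) = 600·t - 48. De l'équation du snap s(t) = 600·t - 48, nous substituons t = 3 pour obtenir s = 1752.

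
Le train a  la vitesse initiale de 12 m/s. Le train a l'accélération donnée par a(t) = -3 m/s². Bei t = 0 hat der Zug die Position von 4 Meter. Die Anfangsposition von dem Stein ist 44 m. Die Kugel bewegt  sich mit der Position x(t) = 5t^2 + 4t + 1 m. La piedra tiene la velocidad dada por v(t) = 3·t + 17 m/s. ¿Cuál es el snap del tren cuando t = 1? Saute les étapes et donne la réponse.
s(1) = 0.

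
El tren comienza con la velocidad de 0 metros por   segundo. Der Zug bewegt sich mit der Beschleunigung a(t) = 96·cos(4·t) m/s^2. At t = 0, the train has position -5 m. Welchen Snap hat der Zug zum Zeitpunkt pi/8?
Ausgehend von der Beschleunigung a(t) = 96·cos(4·t), nehmen wir 2 Ableitungen. Durch Ableiten von der Beschleunigung erhalten wir den Ruck: j(t) = -384·sin(4·t). Mit d/dt von j(t) finden wir s(t) = -1536·cos(4·t). Wir haben den Snap s(t) = -1536·cos(4·t). Durch Einsetzen von t = pi/8: s(pi/8) = 0.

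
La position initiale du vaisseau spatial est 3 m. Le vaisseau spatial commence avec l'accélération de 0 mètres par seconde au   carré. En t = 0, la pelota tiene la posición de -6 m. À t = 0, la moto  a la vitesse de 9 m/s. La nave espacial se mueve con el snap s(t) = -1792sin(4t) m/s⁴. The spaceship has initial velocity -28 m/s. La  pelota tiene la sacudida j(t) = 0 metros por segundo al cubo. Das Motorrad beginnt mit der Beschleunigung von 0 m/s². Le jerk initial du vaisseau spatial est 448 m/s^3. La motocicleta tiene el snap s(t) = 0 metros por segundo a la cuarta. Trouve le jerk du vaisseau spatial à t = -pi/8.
En partant du snap s(t) = -1792·sin(4·t), nous prenons 1 primitive. La primitive du snap est le jerk. En utilisant j(0) = 448, nous obtenons j(t) = 448·cos(4·t). De l'équation du jerk j(t) = 448·cos(4·t), nous substituons t = -pi/8 pour obtenir j = 0.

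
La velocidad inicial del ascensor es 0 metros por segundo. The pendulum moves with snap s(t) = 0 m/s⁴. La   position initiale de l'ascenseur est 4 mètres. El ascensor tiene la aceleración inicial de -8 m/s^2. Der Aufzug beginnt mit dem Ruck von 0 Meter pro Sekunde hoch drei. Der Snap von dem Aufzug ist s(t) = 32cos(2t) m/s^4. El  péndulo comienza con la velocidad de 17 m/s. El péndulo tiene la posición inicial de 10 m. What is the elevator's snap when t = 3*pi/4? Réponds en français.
Nous avons le snap s(t) = 32·cos(2·t). En substituant t = 3*pi/4: s(3*pi/4) = 0.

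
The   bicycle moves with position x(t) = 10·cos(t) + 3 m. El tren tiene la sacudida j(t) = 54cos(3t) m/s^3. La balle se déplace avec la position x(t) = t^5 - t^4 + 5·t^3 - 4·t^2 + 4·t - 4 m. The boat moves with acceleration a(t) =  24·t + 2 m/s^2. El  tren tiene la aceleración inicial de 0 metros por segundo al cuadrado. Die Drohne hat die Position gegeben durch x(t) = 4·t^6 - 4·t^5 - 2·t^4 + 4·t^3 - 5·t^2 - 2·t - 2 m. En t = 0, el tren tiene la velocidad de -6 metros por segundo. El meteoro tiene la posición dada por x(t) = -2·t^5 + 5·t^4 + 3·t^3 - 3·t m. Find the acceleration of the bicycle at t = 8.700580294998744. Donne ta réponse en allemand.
Ausgehend von der Position x(t) = 10·cos(t) + 3, nehmen wir 2 Ableitungen. Die Ableitung von der Position ergibt die Geschwindigkeit: v(t) = -10·sin(t). Durch Ableiten von der Geschwindigkeit erhalten wir die Beschleunigung: a(t) = -10·cos(t). Wir haben die Beschleunigung a(t) = -10·cos(t). Durch Einsetzen von t = 8.700580294998744: a(8.700580294998744) = 7.49031237253858.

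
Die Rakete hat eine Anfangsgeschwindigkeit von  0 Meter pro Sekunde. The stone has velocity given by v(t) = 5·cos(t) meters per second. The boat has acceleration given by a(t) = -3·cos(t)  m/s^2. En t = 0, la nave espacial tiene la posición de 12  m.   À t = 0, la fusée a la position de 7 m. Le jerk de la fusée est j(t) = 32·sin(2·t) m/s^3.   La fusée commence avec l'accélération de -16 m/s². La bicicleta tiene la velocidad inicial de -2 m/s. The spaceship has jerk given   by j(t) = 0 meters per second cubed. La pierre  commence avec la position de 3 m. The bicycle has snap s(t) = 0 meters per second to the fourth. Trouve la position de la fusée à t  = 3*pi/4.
Pour résoudre ceci, nous devons prendre 3 intégrales de notre équation du jerk j(t) = 32·sin(2·t). En intégrant le jerk et en utilisant la condition initiale a(0) = -16, nous obtenons a(t) = -16·cos(2·t). En prenant ∫a(t)dt et en appliquant v(0) = 0, nous trouvons v(t) = -8·sin(2·t). En prenant ∫v(t)dt et en appliquant x(0) = 7, nous trouvons x(t) = 4·cos(2·t) + 3. Nous avons la position x(t) = 4·cos(2·t) + 3. En substituant t = 3*pi/4: x(3*pi/4) = 3.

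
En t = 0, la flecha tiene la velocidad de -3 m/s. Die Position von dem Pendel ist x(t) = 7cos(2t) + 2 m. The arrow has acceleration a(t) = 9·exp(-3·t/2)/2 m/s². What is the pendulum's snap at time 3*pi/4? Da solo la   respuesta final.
s(3*pi/4) = 0.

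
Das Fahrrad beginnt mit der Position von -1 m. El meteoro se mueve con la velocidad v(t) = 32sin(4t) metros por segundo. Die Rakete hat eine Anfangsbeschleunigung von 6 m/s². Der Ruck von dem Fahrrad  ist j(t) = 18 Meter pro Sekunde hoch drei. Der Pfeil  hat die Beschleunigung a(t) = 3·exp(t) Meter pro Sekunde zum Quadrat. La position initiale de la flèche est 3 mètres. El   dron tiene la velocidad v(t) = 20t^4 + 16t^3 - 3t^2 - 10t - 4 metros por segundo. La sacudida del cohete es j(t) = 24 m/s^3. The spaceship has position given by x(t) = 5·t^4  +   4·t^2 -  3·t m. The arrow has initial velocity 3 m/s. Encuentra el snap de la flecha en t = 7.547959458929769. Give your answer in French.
Nous devons dériver notre équation de l'accélération a(t) = 3·exp(t) 2 fois. La dérivée de l'accélération donne le jerk: j(t) = 3·exp(t). En prenant d/dt de j(t), nous trouvons s(t) = 3·exp(t). En utilisant s(t) = 3·exp(t) et en substituant t = 7.547959458929769, nous trouvons s = 5690.60442661766.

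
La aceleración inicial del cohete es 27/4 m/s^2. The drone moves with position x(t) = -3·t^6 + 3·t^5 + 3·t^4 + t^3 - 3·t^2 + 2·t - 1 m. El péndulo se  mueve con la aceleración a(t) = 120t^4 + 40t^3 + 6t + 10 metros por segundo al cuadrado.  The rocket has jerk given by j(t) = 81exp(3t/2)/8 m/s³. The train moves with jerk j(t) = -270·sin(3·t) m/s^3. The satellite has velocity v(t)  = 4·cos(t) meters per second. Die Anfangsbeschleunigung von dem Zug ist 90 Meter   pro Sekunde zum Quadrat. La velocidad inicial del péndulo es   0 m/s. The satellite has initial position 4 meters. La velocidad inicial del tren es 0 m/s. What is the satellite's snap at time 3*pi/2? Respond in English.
Starting from velocity v(t) = 4·cos(t), we take 3 derivatives. Taking d/dt of v(t), we find a(t) = -4·sin(t). Taking d/dt of a(t), we find j(t) = -4·cos(t). Differentiating jerk, we get snap: s(t) = 4·sin(t). From the given snap equation s(t) = 4·sin(t), we substitute t = 3*pi/2 to get s = -4.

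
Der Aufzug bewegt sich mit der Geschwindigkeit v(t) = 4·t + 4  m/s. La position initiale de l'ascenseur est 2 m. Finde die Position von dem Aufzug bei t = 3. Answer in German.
Ausgehend von der Geschwindigkeit v(t) = 4·t + 4, nehmen wir 1 Integral. Mit ∫v(t)dt und Anwendung von x(0) = 2, finden wir x(t) = 2·t^2 + 4·t + 2. Wir haben die Position x(t) = 2·t^2 + 4·t + 2. Durch Einsetzen von t = 3: x(3) = 32.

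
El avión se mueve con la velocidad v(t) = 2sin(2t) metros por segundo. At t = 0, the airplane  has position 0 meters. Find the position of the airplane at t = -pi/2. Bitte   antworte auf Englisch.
To find the answer, we compute 1 integral of v(t) = 2·sin(2·t). Integrating velocity and using the initial condition x(0) = 0, we get x(t) = 1 - cos(2·t). We have position x(t) = 1 - cos(2·t). Substituting t = -pi/2: x(-pi/2) = 2.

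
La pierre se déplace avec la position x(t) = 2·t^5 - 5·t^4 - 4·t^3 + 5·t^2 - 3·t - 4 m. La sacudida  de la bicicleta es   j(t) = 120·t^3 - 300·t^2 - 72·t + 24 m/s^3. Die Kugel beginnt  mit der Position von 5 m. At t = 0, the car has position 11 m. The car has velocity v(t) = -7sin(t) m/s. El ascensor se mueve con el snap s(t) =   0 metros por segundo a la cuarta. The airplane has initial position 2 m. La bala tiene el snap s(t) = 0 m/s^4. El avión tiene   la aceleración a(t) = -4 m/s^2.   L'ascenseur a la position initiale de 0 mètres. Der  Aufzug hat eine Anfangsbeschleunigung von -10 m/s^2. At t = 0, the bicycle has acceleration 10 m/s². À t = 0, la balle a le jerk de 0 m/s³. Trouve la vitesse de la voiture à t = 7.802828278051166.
En utilisant v(t) = -7·sin(t) et en substituant t = 7.802828278051166, nous trouvons v = -6.99084366647224.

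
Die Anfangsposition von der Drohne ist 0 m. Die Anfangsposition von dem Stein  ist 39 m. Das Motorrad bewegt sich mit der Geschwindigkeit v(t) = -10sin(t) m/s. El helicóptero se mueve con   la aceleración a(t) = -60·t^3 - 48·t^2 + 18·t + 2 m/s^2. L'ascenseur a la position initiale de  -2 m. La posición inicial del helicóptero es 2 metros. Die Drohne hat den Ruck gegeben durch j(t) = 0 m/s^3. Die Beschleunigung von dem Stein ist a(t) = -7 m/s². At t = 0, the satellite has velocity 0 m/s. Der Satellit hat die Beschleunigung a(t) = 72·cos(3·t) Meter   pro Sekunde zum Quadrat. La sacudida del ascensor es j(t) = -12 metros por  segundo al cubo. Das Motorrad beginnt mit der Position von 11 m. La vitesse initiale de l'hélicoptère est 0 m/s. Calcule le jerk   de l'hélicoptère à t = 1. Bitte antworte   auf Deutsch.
Um dies zu lösen, müssen wir 1 Ableitung unserer Gleichung für die Beschleunigung a(t) = -60·t^3 - 48·t^2 + 18·t + 2 nehmen. Mit d/dt von a(t) finden wir j(t) = -180·t^2 - 96·t + 18. Mit j(t) = -180·t^2 - 96·t + 18 und Einsetzen von t = 1, finden wir j = -258.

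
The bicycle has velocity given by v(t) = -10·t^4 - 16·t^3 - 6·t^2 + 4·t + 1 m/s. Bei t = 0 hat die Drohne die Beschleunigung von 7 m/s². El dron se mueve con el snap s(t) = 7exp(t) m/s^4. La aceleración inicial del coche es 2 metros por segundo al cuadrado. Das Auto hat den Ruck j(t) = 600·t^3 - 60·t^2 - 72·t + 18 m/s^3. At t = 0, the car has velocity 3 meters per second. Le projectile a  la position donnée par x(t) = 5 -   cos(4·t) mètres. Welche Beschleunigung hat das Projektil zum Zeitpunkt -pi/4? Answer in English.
We must differentiate our position equation x(t) = 5 - cos(4·t) 2 times. Taking d/dt of x(t), we find v(t) = 4·sin(4·t). The derivative of velocity gives acceleration: a(t) = 16·cos(4·t). We have acceleration a(t) = 16·cos(4·t). Substituting t = -pi/4: a(-pi/4) = -16.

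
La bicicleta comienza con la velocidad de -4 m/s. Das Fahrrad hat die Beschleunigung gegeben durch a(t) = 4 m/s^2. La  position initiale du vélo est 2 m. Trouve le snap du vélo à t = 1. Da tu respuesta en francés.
Nous devons dériver notre équation de l'accélération a(t) = 4 2 fois. En prenant d/dt de a(t), nous trouvons j(t) = 0. En dérivant le jerk, nous obtenons le snap: s(t) = 0. Nous avons le snap s(t) = 0. En substituant t = 1: s(1) = 0.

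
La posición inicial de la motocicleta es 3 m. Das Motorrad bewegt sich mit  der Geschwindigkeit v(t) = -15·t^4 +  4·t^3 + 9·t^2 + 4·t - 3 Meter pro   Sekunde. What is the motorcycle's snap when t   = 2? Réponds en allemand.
Wir müssen unsere Gleichung für die Geschwindigkeit v(t) = -15·t^4 + 4·t^3 + 9·t^2 + 4·t - 3 3-mal ableiten. Mit d/dt von v(t) finden wir a(t) = -60·t^3 + 12·t^2 + 18·t + 4. Die Ableitung von der Beschleunigung ergibt den Ruck: j(t) = -180·t^2 + 24·t + 18. Mit d/dt von j(t) finden wir s(t) = 24 - 360·t. Wir haben den Snap s(t) = 24 - 360·t. Durch Einsetzen von t = 2: s(2) = -696.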